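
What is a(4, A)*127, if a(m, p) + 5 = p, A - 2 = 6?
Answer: 381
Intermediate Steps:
A = 8 (A = 2 + 6 = 8)
a(m, p) = -5 + p
a(4, A)*127 = (-5 + 8)*127 = 3*127 = 381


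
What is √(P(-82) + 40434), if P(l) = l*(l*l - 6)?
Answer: I*√510442 ≈ 714.45*I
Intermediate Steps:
P(l) = l*(-6 + l²) (P(l) = l*(l² - 6) = l*(-6 + l²))
√(P(-82) + 40434) = √(-82*(-6 + (-82)²) + 40434) = √(-82*(-6 + 6724) + 40434) = √(-82*6718 + 40434) = √(-550876 + 40434) = √(-510442) = I*√510442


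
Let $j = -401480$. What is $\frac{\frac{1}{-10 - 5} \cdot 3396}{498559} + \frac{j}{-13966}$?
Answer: $\frac{500395763544}{17407187485} \approx 28.746$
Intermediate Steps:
$\frac{\frac{1}{-10 - 5} \cdot 3396}{498559} + \frac{j}{-13966} = \frac{\frac{1}{-10 - 5} \cdot 3396}{498559} - \frac{401480}{-13966} = \frac{1}{-15} \cdot 3396 \cdot \frac{1}{498559} - - \frac{200740}{6983} = \left(- \frac{1}{15}\right) 3396 \cdot \frac{1}{498559} + \frac{200740}{6983} = \left(- \frac{1132}{5}\right) \frac{1}{498559} + \frac{200740}{6983} = - \frac{1132}{2492795} + \frac{200740}{6983} = \frac{500395763544}{17407187485}$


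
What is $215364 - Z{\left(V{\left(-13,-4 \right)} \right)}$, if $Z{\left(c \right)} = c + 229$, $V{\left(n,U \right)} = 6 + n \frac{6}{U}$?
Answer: $\frac{430219}{2} \approx 2.1511 \cdot 10^{5}$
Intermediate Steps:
$V{\left(n,U \right)} = 6 + \frac{6 n}{U}$
$Z{\left(c \right)} = 229 + c$
$215364 - Z{\left(V{\left(-13,-4 \right)} \right)} = 215364 - \left(229 + \left(6 + 6 \left(-13\right) \frac{1}{-4}\right)\right) = 215364 - \left(229 + \left(6 + 6 \left(-13\right) \left(- \frac{1}{4}\right)\right)\right) = 215364 - \left(229 + \left(6 + \frac{39}{2}\right)\right) = 215364 - \left(229 + \frac{51}{2}\right) = 215364 - \frac{509}{2} = \frac{430219}{2}$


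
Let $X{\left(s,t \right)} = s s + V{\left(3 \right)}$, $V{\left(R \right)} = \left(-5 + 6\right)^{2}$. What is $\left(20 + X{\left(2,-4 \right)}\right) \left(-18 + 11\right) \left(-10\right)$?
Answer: $1750$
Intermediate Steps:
$V{\left(R \right)} = 1$ ($V{\left(R \right)} = 1^{2} = 1$)
$X{\left(s,t \right)} = 1 + s^{2}$ ($X{\left(s,t \right)} = s s + 1 = s^{2} + 1 = 1 + s^{2}$)
$\left(20 + X{\left(2,-4 \right)}\right) \left(-18 + 11\right) \left(-10\right) = \left(20 + \left(1 + 2^{2}\right)\right) \left(-18 + 11\right) \left(-10\right) = \left(20 + \left(1 + 4\right)\right) \left(-7\right) \left(-10\right) = \left(20 + 5\right) \left(-7\right) \left(-10\right) = 25 \left(-7\right) \left(-10\right) = \left(-175\right) \left(-10\right) = 1750$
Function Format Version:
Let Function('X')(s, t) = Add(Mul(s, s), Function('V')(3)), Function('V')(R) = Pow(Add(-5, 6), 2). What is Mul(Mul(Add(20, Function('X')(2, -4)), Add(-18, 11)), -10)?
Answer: 1750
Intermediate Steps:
Function('V')(R) = 1 (Function('V')(R) = Pow(1, 2) = 1)
Function('X')(s, t) = Add(1, Pow(s, 2)) (Function('X')(s, t) = Add(Mul(s, s), 1) = Add(Pow(s, 2), 1) = Add(1, Pow(s, 2)))
Mul(Mul(Add(20, Function('X')(2, -4)), Add(-18, 11)), -10) = Mul(Mul(Add(20, Add(1, Pow(2, 2))), Add(-18, 11)), -10) = Mul(Mul(Add(20, Add(1, 4)), -7), -10) = Mul(Mul(Add(20, 5), -7), -10) = Mul(Mul(25, -7), -10) = Mul(-175, -10) = 1750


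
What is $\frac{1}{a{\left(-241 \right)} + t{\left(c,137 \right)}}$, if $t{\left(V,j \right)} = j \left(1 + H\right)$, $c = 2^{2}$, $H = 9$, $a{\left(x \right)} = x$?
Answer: $\frac{1}{1129} \approx 0.00088574$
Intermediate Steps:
$c = 4$
$t{\left(V,j \right)} = 10 j$ ($t{\left(V,j \right)} = j \left(1 + 9\right) = j 10 = 10 j$)
$\frac{1}{a{\left(-241 \right)} + t{\left(c,137 \right)}} = \frac{1}{-241 + 10 \cdot 137} = \frac{1}{-241 + 1370} = \frac{1}{1129}$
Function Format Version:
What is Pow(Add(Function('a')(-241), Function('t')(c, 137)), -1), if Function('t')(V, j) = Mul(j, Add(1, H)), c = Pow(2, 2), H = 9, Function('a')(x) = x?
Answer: Rational(1, 1129) ≈ 0.00088574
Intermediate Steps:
c = 4
Function('t')(V, j) = Mul(10, j) (Function('t')(V, j) = Mul(j, Add(1, 9)) = Mul(j, 10) = Mul(10, j))
Pow(Add(Function('a')(-241), Function('t')(c, 137)), -1) = Pow(Add(-241, Mul(10, 137)), -1) = Pow(Add(-241, 1370), -1) = Pow(1129, -1) = Rational(1, 1129)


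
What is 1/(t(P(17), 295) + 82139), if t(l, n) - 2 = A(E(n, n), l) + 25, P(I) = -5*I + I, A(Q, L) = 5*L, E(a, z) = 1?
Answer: 1/81826 ≈ 1.2221e-5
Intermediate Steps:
P(I) = -4*I
t(l, n) = 27 + 5*l (t(l, n) = 2 + (5*l + 25) = 2 + (25 + 5*l) = 27 + 5*l)
1/(t(P(17), 295) + 82139) = 1/((27 + 5*(-4*17)) + 82139) = 1/((27 + 5*(-68)) + 82139) = 1/((27 - 340) + 82139) = 1/(-313 + 82139) = 1/81826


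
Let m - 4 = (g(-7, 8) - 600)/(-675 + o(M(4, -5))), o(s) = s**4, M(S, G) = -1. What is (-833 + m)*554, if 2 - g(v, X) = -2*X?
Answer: -154611428/337 ≈ -4.5879e+5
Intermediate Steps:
g(v, X) = 2 + 2*X (g(v, X) = 2 - (-2)*X = 2 + 2*X)
m = 1639/337 (m = 4 + ((2 + 2*8) - 600)/(-675 + (-1)**4) = 4 + ((2 + 16) - 600)/(-675 + 1) = 4 + (18 - 600)/(-674) = 4 - 582*(-1/674) = 4 + 291/337 = 1639/337 ≈ 4.8635)
(-833 + m)*554 = (-833 + 1639/337)*554 = -279082/337*554 = -154611428/337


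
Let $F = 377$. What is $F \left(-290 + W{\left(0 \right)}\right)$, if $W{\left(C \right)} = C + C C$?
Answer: $-109330$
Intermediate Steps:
$W{\left(C \right)} = C + C^{2}$
$F \left(-290 + W{\left(0 \right)}\right) = 377 \left(-290 + 0 \left(1 + 0\right)\right) = 377 \left(-290 + 0 \cdot 1\right) = 377 \left(-290 + 0\right) = 377 \left(-290\right) = -109330$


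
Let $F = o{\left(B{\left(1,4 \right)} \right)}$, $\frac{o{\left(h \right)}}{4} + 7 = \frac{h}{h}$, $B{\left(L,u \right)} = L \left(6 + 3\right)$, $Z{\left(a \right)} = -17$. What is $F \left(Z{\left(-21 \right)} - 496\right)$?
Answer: $12312$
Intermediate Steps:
$B{\left(L,u \right)} = 9 L$ ($B{\left(L,u \right)} = L 9 = 9 L$)
$o{\left(h \right)} = -24$ ($o{\left(h \right)} = -28 + 4 \frac{h}{h} = -28 + 4 \cdot 1 = -28 + 4 = -24$)
$F = -24$
$F \left(Z{\left(-21 \right)} - 496\right) = - 24 \left(-17 - 496\right) = \left(-24\right) \left(-513\right) = 12312$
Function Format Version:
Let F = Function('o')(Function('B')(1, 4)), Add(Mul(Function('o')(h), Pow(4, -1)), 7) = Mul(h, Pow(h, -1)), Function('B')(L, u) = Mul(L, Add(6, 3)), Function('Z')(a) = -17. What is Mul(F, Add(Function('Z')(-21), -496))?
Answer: 12312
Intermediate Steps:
Function('B')(L, u) = Mul(9, L) (Function('B')(L, u) = Mul(L, 9) = Mul(9, L))
Function('o')(h) = -24 (Function('o')(h) = Add(-28, Mul(4, Mul(h, Pow(h, -1)))) = Add(-28, Mul(4, 1)) = Add(-28, 4) = -24)
F = -24
Mul(F, Add(Function('Z')(-21), -496)) = Mul(-24, Add(-17, -496)) = Mul(-24, -513) = 12312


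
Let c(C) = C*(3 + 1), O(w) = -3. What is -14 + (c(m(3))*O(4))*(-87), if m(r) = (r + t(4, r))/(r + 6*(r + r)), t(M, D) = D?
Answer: 1906/13 ≈ 146.62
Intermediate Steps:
m(r) = 2/13 (m(r) = (r + r)/(r + 6*(r + r)) = (2*r)/(r + 6*(2*r)) = (2*r)/(r + 12*r) = (2*r)/((13*r)) = (2*r)*(1/(13*r)) = 2/13)
c(C) = 4*C (c(C) = C*4 = 4*C)
-14 + (c(m(3))*O(4))*(-87) = -14 + ((4*(2/13))*(-3))*(-87) = -14 + ((8/13)*(-3))*(-87) = -14 - 24/13*(-87) = -14 + 2088/13 = 1906/13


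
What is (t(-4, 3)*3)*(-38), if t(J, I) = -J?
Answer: -456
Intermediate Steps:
(t(-4, 3)*3)*(-38) = (-1*(-4)*3)*(-38) = (4*3)*(-38) = 12*(-38) = -456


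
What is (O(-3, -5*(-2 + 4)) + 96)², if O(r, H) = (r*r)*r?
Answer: 4761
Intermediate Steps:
O(r, H) = r³ (O(r, H) = r²*r = r³)
(O(-3, -5*(-2 + 4)) + 96)² = ((-3)³ + 96)² = (-27 + 96)² = 69² = 4761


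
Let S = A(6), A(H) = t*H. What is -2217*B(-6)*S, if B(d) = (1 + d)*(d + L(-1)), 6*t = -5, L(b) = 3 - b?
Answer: 110850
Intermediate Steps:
t = -⅚ (t = (⅙)*(-5) = -⅚ ≈ -0.83333)
B(d) = (1 + d)*(4 + d) (B(d) = (1 + d)*(d + (3 - 1*(-1))) = (1 + d)*(d + (3 + 1)) = (1 + d)*(d + 4) = (1 + d)*(4 + d))
A(H) = -5*H/6
S = -5 (S = -⅚*6 = -5)
-2217*B(-6)*S = -2217*(4 + (-6)² + 5*(-6))*(-5) = -2217*(4 + 36 - 30)*(-5) = -22170*(-5) = -2217*(-50) = 110850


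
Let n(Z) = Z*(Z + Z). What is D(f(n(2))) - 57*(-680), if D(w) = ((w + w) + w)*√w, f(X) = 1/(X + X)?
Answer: 2480643/64 ≈ 38760.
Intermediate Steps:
n(Z) = 2*Z² (n(Z) = Z*(2*Z) = 2*Z²)
f(X) = 1/(2*X)
D(w) = 3*w^(3/2) (D(w) = (2*w + w)*√w = (3*w)*√w = 3*w^(3/2))
D(f(n(2))) - 57*(-680) = 3*(1/(2*((2*2²))))^(3/2) - 57*(-680) = 3*(1/(2*((2*4))))^(3/2) - 1*(-38760) = 3*((½)/8)^(3/2) + 38760 = 3*((½)*(⅛))^(3/2) + 38760 = 3*(1/16)^(3/2) + 38760 = 3*(1/64) + 38760 = 3/64 + 38760 = 2480643/64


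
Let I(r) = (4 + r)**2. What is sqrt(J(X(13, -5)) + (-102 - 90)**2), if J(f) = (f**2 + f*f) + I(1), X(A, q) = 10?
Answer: 3*sqrt(4121) ≈ 192.58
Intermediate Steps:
J(f) = 25 + 2*f**2 (J(f) = (f**2 + f*f) + (4 + 1)**2 = (f**2 + f**2) + 5**2 = 2*f**2 + 25 = 25 + 2*f**2)
sqrt(J(X(13, -5)) + (-102 - 90)**2) = sqrt((25 + 2*10**2) + (-102 - 90)**2) = sqrt((25 + 2*100) + (-192)**2) = sqrt((25 + 200) + 36864) = sqrt(225 + 36864) = sqrt(37089) = 3*sqrt(4121)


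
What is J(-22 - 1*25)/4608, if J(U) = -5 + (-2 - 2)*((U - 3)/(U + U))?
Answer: -335/216576 ≈ -0.0015468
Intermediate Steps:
J(U) = -5 - 2*(-3 + U)/U (J(U) = -5 - 4*(-3 + U)/(2*U) = -5 - 4*(-3 + U)*1/(2*U) = -5 - 2*(-3 + U)/U)
J(-22 - 1*25)/4608 = (-7 + 6/(-22 - 1*25))/4608 = (-7 + 6/(-22 - 25))*(1/4608) = (-7 + 6/(-47))*(1/4608) = (-7 + 6*(-1/47))*(1/4608) = (-7 - 6/47)*(1/4608) = -335/47*1/4608 = -335/216576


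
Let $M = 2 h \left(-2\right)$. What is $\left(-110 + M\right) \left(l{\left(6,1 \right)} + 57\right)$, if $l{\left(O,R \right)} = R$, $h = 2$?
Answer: $-6844$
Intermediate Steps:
$M = -8$ ($M = 2 \cdot 2 \left(-2\right) = 4 \left(-2\right) = -8$)
$\left(-110 + M\right) \left(l{\left(6,1 \right)} + 57\right) = \left(-110 - 8\right) \left(1 + 57\right) = \left(-118\right) 58 = -6844$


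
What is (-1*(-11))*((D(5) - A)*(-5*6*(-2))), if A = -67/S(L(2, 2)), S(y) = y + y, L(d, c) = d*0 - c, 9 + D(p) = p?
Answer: -13695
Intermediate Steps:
D(p) = -9 + p
L(d, c) = -c (L(d, c) = 0 - c = -c)
S(y) = 2*y
A = 67/4 (A = -67/(2*(-1*2)) = -67/(2*(-2)) = -67/(-4) = -67*(-¼) = 67/4 ≈ 16.750)
(-1*(-11))*((D(5) - A)*(-5*6*(-2))) = (-1*(-11))*(((-9 + 5) - 1*67/4)*(-5*6*(-2))) = 11*((-4 - 67/4)*(-30*(-2))) = 11*(-83/4*60) = 11*(-1245) = -13695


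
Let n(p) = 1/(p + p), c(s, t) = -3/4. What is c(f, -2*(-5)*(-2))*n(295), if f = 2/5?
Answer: -3/2360 ≈ -0.0012712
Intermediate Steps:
f = ⅖ (f = 2*(⅕) = ⅖ ≈ 0.40000)
c(s, t) = -¾ (c(s, t) = -3*¼ = -¾)
n(p) = 1/(2*p)
c(f, -2*(-5)*(-2))*n(295) = -3/(8*295) = -¾*1/590 = -3/2360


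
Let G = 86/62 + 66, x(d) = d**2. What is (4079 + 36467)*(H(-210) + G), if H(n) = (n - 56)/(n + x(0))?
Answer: 1294390504/465 ≈ 2.7836e+6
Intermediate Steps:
H(n) = (-56 + n)/n (H(n) = (n - 56)/(n + 0**2) = (-56 + n)/(n + 0) = (-56 + n)/n)
G = 2089/31 (G = (1/62)*86 + 66 = 43/31 + 66 = 2089/31 ≈ 67.387)
(4079 + 36467)*(H(-210) + G) = (4079 + 36467)*((-56 - 210)/(-210) + 2089/31) = 40546*(-1/210*(-266) + 2089/31) = 40546*(19/15 + 2089/31) = 40546*(31924/465) = 1294390504/465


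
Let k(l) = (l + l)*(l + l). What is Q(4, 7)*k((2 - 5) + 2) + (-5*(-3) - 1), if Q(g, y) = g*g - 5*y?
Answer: -62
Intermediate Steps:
Q(g, y) = g² - 5*y
k(l) = 4*l² (k(l) = (2*l)*(2*l) = 4*l²)
Q(4, 7)*k((2 - 5) + 2) + (-5*(-3) - 1) = (4² - 5*7)*(4*((2 - 5) + 2)²) + (-5*(-3) - 1) = (16 - 35)*(4*(-3 + 2)²) + (15 - 1) = -76*(-1)² + 14 = -76 + 14 = -62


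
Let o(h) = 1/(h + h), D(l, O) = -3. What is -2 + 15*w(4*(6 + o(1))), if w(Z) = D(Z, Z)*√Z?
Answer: -2 - 45*√26 ≈ -231.46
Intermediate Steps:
o(h) = 1/(2*h)
w(Z) = -3*√Z
-2 + 15*w(4*(6 + o(1))) = -2 + 15*(-3*2*√(6 + (½)/1)) = -2 + 15*(-3*2*√(6 + (½)*1)) = -2 + 15*(-3*2*√(6 + ½)) = -2 + 15*(-3*√26) = -2 - 45*√26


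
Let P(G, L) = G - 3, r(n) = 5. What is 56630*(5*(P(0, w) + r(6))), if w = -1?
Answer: 566300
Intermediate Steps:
P(G, L) = -3 + G
56630*(5*(P(0, w) + r(6))) = 56630*(5*((-3 + 0) + 5)) = 56630*(5*(-3 + 5)) = 56630*(5*2) = 56630*10 = 566300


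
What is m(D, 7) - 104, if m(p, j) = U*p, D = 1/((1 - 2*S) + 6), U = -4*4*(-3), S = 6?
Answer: -568/5 ≈ -113.60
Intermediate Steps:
U = 48 (U = -16*(-3) = 48)
D = -⅕ (D = 1/((1 - 2*6) + 6) = 1/((1 - 12) + 6) = 1/(-11 + 6) = 1/(-5) = -⅕ ≈ -0.20000)
m(p, j) = 48*p
m(D, 7) - 104 = 48*(-⅕) - 104 = -48/5 - 104 = -568/5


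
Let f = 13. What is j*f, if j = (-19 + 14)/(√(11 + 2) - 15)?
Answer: 975/212 + 65*√13/212 ≈ 5.7045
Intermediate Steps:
j = -5/(-15 + √13) (j = -5/(√13 - 15) = -5/(-15 + √13) ≈ 0.43881)
j*f = (75/212 + 5*√13/212)*13 = 975/212 + 65*√13/212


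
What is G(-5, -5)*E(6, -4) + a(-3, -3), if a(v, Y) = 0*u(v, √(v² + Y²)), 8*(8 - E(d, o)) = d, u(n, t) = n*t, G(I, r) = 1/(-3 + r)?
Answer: -29/32 ≈ -0.90625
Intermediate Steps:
E(d, o) = 8 - d/8
a(v, Y) = 0 (a(v, Y) = 0*(v*√(v² + Y²)) = 0*(v*√(Y² + v²)) = 0)
G(-5, -5)*E(6, -4) + a(-3, -3) = (8 - ⅛*6)/(-3 - 5) + 0 = (8 - ¾)/(-8) + 0 = -⅛*29/4 + 0 = -29/32 + 0 = -29/32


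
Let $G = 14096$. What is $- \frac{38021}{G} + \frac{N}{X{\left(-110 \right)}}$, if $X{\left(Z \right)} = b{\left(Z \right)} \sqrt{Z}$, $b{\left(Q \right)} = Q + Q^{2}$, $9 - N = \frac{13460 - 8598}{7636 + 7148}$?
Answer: $- \frac{38021}{14096} - \frac{5827 i \sqrt{110}}{886300800} \approx -2.6973 - 6.8954 \cdot 10^{-5} i$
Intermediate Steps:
$N = \frac{5827}{672}$ ($N = 9 - \frac{13460 - 8598}{7636 + 7148} = 9 - \frac{4862}{14784} = 9 - 4862 \cdot \frac{1}{14784} = 9 - \frac{221}{672} = \frac{5827}{672} \approx 8.6711$)
$X{\left(Z \right)} = Z^{\frac{3}{2}} \left(1 + Z\right)$ ($X{\left(Z \right)} = Z \left(1 + Z\right) \sqrt{Z} = Z^{\frac{3}{2}} \left(1 + Z\right)$)
$- \frac{38021}{G} + \frac{N}{X{\left(-110 \right)}} = - \frac{38021}{14096} + \frac{5827}{672 \left(-110\right)^{\frac{3}{2}} \left(1 - 110\right)} = \left(-38021\right) \frac{1}{14096} + \frac{5827}{672 - 110 i \sqrt{110} \left(-109\right)} = - \frac{38021}{14096} + \frac{5827}{672 \cdot 11990 i \sqrt{110}} = - \frac{38021}{14096} + \frac{5827 \left(- \frac{i \sqrt{110}}{1318900}\right)}{672} = - \frac{38021}{14096} - \frac{5827 i \sqrt{110}}{886300800}$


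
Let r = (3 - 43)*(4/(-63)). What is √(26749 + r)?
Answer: √11797429/21 ≈ 163.56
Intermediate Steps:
r = 160/63 (r = -160*(-1)/63 = -40*(-4/63) = 160/63 ≈ 2.5397)
√(26749 + r) = √(26749 + 160/63) = √(1685347/63) = √11797429/21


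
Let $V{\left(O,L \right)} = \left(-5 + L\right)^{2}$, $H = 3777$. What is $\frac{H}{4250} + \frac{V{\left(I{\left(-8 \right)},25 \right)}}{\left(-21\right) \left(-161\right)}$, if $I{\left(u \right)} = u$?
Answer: $\frac{14470037}{14369250} \approx 1.007$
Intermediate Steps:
$\frac{H}{4250} + \frac{V{\left(I{\left(-8 \right)},25 \right)}}{\left(-21\right) \left(-161\right)} = \frac{3777}{4250} + \frac{\left(-5 + 25\right)^{2}}{\left(-21\right) \left(-161\right)} = 3777 \cdot \frac{1}{4250} + \frac{20^{2}}{3381} = \frac{3777}{4250} + 400 \cdot \frac{1}{3381} = \frac{3777}{4250} + \frac{400}{3381} = \frac{14470037}{14369250}$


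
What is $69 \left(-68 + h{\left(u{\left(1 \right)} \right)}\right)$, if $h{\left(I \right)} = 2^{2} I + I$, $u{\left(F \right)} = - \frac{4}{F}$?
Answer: $-6072$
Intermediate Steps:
$h{\left(I \right)} = 5 I$ ($h{\left(I \right)} = 4 I + I = 5 I$)
$69 \left(-68 + h{\left(u{\left(1 \right)} \right)}\right) = 69 \left(-68 + 5 \left(- \frac{4}{1}\right)\right) = 69 \left(-68 + 5 \left(\left(-4\right) 1\right)\right) = 69 \left(-68 + 5 \left(-4\right)\right) = 69 \left(-68 - 20\right) = 69 \left(-88\right) = -6072$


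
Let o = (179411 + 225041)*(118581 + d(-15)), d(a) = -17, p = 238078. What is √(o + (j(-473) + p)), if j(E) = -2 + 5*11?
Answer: √47953685059 ≈ 2.1898e+5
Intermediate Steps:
j(E) = 53 (j(E) = -2 + 55 = 53)
o = 47953446928 (o = (179411 + 225041)*(118581 - 17) = 404452*118564 = 47953446928)
√(o + (j(-473) + p)) = √(47953446928 + (53 + 238078)) = √(47953446928 + 238131) = √47953685059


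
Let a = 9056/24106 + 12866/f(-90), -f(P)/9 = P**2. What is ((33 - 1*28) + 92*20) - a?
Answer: 810479754599/439331850 ≈ 1844.8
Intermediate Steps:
f(P) = -9*P**2
a = 87508651/439331850 (a = 9056/24106 + 12866/((-9*(-90)**2)) = 9056*(1/24106) + 12866/((-9*8100)) = 4528/12053 + 12866/(-72900) = 4528/12053 + 12866*(-1/72900) = 4528/12053 - 6433/36450 = 87508651/439331850 ≈ 0.19919)
((33 - 1*28) + 92*20) - a = ((33 - 1*28) + 92*20) - 1*87508651/439331850 = ((33 - 28) + 1840) - 87508651/439331850 = (5 + 1840) - 87508651/439331850 = 1845 - 87508651/439331850 = 810479754599/439331850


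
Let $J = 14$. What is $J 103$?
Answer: $1442$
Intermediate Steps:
$J 103 = 14 \cdot 103 = 1442$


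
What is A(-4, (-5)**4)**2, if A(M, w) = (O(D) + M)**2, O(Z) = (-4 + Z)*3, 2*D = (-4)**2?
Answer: 4096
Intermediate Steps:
D = 8 (D = (1/2)*(-4)**2 = (1/2)*16 = 8)
O(Z) = -12 + 3*Z
A(M, w) = (12 + M)**2 (A(M, w) = ((-12 + 3*8) + M)**2 = ((-12 + 24) + M)**2 = (12 + M)**2)
A(-4, (-5)**4)**2 = ((12 - 4)**2)**2 = (8**2)**2 = 64**2 = 4096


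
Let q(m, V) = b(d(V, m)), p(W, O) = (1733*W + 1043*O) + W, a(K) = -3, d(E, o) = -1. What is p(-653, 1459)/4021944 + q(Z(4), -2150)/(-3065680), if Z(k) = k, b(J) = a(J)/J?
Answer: 149233878121/1541249160240 ≈ 0.096827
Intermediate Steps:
b(J) = -3/J
p(W, O) = 1043*O + 1734*W (p(W, O) = (1043*O + 1733*W) + W = 1043*O + 1734*W)
q(m, V) = 3 (q(m, V) = -3/(-1) = -3*(-1) = 3)
p(-653, 1459)/4021944 + q(Z(4), -2150)/(-3065680) = (1043*1459 + 1734*(-653))/4021944 + 3/(-3065680) = (1521737 - 1132302)*(1/4021944) + 3*(-1/3065680) = 389435*(1/4021944) - 3/3065680 = 389435/4021944 - 3/3065680 = 149233878121/1541249160240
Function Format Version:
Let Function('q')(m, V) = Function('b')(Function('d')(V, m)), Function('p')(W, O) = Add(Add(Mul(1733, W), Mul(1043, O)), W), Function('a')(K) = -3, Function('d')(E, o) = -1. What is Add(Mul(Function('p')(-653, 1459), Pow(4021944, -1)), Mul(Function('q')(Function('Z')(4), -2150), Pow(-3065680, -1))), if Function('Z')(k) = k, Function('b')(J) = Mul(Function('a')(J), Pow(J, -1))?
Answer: Rational(149233878121, 1541249160240) ≈ 0.096827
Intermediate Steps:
Function('b')(J) = Mul(-3, Pow(J, -1))
Function('p')(W, O) = Add(Mul(1043, O), Mul(1734, W)) (Function('p')(W, O) = Add(Add(Mul(1043, O), Mul(1733, W)), W) = Add(Mul(1043, O), Mul(1734, W)))
Function('q')(m, V) = 3 (Function('q')(m, V) = Mul(-3, Pow(-1, -1)) = Mul(-3, -1) = 3)
Add(Mul(Function('p')(-653, 1459), Pow(4021944, -1)), Mul(Function('q')(Function('Z')(4), -2150), Pow(-3065680, -1))) = Add(Mul(Add(Mul(1043, 1459), Mul(1734, -653)), Pow(4021944, -1)), Mul(3, Pow(-3065680, -1))) = Add(Mul(Add(1521737, -1132302), Rational(1, 4021944)), Mul(3, Rational(-1, 3065680))) = Add(Mul(389435, Rational(1, 4021944)), Rational(-3, 3065680)) = Add(Rational(389435, 4021944), Rational(-3, 3065680)) = Rational(149233878121, 1541249160240)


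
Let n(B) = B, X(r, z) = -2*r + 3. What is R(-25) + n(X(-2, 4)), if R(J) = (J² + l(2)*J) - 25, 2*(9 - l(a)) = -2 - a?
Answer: 332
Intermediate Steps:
X(r, z) = 3 - 2*r
l(a) = 10 + a/2 (l(a) = 9 - (-2 - a)/2 = 9 + (1 + a/2) = 10 + a/2)
R(J) = -25 + J² + 11*J (R(J) = (J² + (10 + (½)*2)*J) - 25 = (J² + (10 + 1)*J) - 25 = (J² + 11*J) - 25 = -25 + J² + 11*J)
R(-25) + n(X(-2, 4)) = (-25 + (-25)² + 11*(-25)) + (3 - 2*(-2)) = (-25 + 625 - 275) + (3 + 4) = 325 + 7 = 332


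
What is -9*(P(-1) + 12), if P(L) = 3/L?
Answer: -81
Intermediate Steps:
-9*(P(-1) + 12) = -9*(3/(-1) + 12) = -9*(3*(-1) + 12) = -9*(-3 + 12) = -9*9 = -81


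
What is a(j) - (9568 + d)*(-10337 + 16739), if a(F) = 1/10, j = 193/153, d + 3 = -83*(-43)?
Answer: -840838679/10 ≈ -8.4084e+7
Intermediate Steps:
d = 3566 (d = -3 - 83*(-43) = -3 + 3569 = 3566)
j = 193/153 (j = 193*(1/153) = 193/153 ≈ 1.2614)
a(F) = 1/10
a(j) - (9568 + d)*(-10337 + 16739) = 1/10 - (9568 + 3566)*(-10337 + 16739) = 1/10 - 13134*6402 = 1/10 - 1*84083868 = 1/10 - 84083868 = -840838679/10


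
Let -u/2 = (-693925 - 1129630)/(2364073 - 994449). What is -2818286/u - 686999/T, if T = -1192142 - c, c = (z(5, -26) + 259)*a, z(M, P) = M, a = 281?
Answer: -2444002953384798187/2309215108930 ≈ -1.0584e+6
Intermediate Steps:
c = 74184 (c = (5 + 259)*281 = 264*281 = 74184)
u = 1823555/684812 (u = -2*(-693925 - 1129630)/(2364073 - 994449) = -(-3647110)/1369624 = -2*(-1823555/1369624) = 1823555/684812 ≈ 2.6629)
T = -1266326 (T = -1192142 - 1*74184 = -1192142 - 74184 = -1266326)
-2818286/u - 686999/T = -2818286/1823555/684812 - 686999/(-1266326) = -2818286*684812/1823555 - 686999*(-1/1266326) = -1929996072232/1823555 + 686999/1266326 = -2444002953384798187/2309215108930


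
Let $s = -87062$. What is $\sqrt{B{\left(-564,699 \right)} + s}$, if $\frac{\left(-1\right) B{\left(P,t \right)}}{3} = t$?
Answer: $i \sqrt{89159} \approx 298.6 i$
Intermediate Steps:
$B{\left(P,t \right)} = - 3 t$
$\sqrt{B{\left(-564,699 \right)} + s} = \sqrt{\left(-3\right) 699 - 87062} = \sqrt{-2097 - 87062} = \sqrt{-89159} = i \sqrt{89159}$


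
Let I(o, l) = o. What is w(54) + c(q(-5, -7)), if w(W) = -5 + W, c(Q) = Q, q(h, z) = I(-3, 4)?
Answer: 46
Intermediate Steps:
q(h, z) = -3
w(54) + c(q(-5, -7)) = (-5 + 54) - 3 = 49 - 3 = 46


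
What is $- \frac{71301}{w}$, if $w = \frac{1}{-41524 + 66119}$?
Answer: $-1753648095$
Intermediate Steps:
$w = \frac{1}{24595} \approx 4.0659 \cdot 10^{-5}$
$- \frac{71301}{w} = - 71301 \frac{1}{\frac{1}{24595}} = \left(-71301\right) 24595 = -1753648095$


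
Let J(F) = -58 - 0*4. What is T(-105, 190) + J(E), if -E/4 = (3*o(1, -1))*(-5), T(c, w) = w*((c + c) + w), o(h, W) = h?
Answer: -3858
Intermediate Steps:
T(c, w) = w*(w + 2*c) (T(c, w) = w*(2*c + w) = w*(w + 2*c))
E = 60 (E = -4*3*1*(-5) = -12*(-5) = -4*(-15) = 60)
J(F) = -58 (J(F) = -58 - 1*0 = -58 + 0 = -58)
T(-105, 190) + J(E) = 190*(190 + 2*(-105)) - 58 = 190*(190 - 210) - 58 = 190*(-20) - 58 = -3800 - 58 = -3858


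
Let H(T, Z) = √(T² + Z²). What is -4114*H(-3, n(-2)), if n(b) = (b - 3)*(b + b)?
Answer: -4114*√409 ≈ -83201.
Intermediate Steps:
n(b) = 2*b*(-3 + b) (n(b) = (-3 + b)*(2*b) = 2*b*(-3 + b))
-4114*H(-3, n(-2)) = -4114*√((-3)² + (2*(-2)*(-3 - 2))²) = -4114*√(9 + (2*(-2)*(-5))²) = -4114*√(9 + 20²) = -4114*√(9 + 400) = -4114*√409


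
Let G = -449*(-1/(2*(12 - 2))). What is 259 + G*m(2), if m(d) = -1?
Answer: 4731/20 ≈ 236.55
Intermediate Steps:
G = 449/20 (G = -449/(10*(-2)) = -449/(-20) = -449*(-1/20) = 449/20 ≈ 22.450)
259 + G*m(2) = 259 + (449/20)*(-1) = 259 - 449/20 = 4731/20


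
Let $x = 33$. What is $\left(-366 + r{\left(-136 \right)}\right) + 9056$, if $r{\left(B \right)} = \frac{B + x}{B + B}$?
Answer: $\frac{2363783}{272} \approx 8690.4$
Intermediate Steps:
$r{\left(B \right)} = \frac{33 + B}{2 B}$ ($r{\left(B \right)} = \frac{B + 33}{B + B} = \frac{33 + B}{2 B}$)
$\left(-366 + r{\left(-136 \right)}\right) + 9056 = \left(-366 + \frac{33 - 136}{2 \left(-136\right)}\right) + 9056 = \left(-366 + \frac{1}{2} \left(- \frac{1}{136}\right) \left(-103\right)\right) + 9056 = \left(-366 + \frac{103}{272}\right) + 9056 = - \frac{99449}{272} + 9056 = \frac{2363783}{272}$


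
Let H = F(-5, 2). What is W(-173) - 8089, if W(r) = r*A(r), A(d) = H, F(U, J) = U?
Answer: -7224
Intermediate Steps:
H = -5
A(d) = -5
W(r) = -5*r (W(r) = r*(-5) = -5*r)
W(-173) - 8089 = -5*(-173) - 8089 = 865 - 8089 = -7224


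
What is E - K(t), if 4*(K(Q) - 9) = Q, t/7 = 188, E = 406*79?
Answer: 31736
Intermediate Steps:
E = 32074
t = 1316 (t = 7*188 = 1316)
K(Q) = 9 + Q/4
E - K(t) = 32074 - (9 + (1/4)*1316) = 32074 - (9 + 329) = 32074 - 1*338 = 32074 - 338 = 31736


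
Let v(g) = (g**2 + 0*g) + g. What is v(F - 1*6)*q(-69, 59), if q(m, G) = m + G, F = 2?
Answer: -120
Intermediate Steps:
v(g) = g + g**2 (v(g) = (g**2 + 0) + g = g**2 + g = g + g**2)
q(m, G) = G + m
v(F - 1*6)*q(-69, 59) = ((2 - 1*6)*(1 + (2 - 1*6)))*(59 - 69) = ((2 - 6)*(1 + (2 - 6)))*(-10) = -4*(1 - 4)*(-10) = -4*(-3)*(-10) = 12*(-10) = -120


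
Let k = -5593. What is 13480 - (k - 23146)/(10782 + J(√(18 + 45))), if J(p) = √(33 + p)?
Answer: 13480 + 28739/(10782 + √(33 + 3*√7)) ≈ 13483.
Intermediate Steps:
13480 - (k - 23146)/(10782 + J(√(18 + 45))) = 13480 - (-5593 - 23146)/(10782 + √(33 + √(18 + 45))) = 13480 - (-28739)/(10782 + √(33 + √63)) = 13480 - (-28739)/(10782 + √(33 + 3*√7)) = 13480 + 28739/(10782 + √(33 + 3*√7))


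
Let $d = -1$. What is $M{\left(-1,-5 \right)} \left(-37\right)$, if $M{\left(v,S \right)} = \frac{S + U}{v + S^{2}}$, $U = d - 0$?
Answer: $\frac{37}{4} \approx 9.25$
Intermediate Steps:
$U = -1$ ($U = -1 - 0 = -1 + 0 = -1$)
$M{\left(v,S \right)} = \frac{-1 + S}{v + S^{2}}$ ($M{\left(v,S \right)} = \frac{S - 1}{v + S^{2}} = \frac{-1 + S}{v + S^{2}}$)
$M{\left(-1,-5 \right)} \left(-37\right) = \frac{-1 - 5}{-1 + \left(-5\right)^{2}} \left(-37\right) = \frac{1}{-1 + 25} \left(-6\right) \left(-37\right) = \frac{1}{24} \left(-6\right) \left(-37\right) = \left(- \frac{1}{4}\right) \left(-37\right) = \frac{37}{4}$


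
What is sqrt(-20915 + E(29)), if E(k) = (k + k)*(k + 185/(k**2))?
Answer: I*sqrt(16164223)/29 ≈ 138.64*I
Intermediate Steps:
E(k) = 2*k*(k + 185/k**2) (E(k) = (2*k)*(k + 185/k**2) = 2*k*(k + 185/k**2))
sqrt(-20915 + E(29)) = sqrt(-20915 + 2*(185 + 29**3)/29) = sqrt(-20915 + 2*(1/29)*(185 + 24389)) = sqrt(-20915 + 2*(1/29)*24574) = sqrt(-20915 + 49148/29) = sqrt(-557387/29) = I*sqrt(16164223)/29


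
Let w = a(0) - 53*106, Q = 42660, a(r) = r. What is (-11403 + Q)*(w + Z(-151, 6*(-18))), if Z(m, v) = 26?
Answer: -174789144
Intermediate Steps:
w = -5618 (w = 0 - 53*106 = 0 - 5618 = -5618)
(-11403 + Q)*(w + Z(-151, 6*(-18))) = (-11403 + 42660)*(-5618 + 26) = 31257*(-5592) = -174789144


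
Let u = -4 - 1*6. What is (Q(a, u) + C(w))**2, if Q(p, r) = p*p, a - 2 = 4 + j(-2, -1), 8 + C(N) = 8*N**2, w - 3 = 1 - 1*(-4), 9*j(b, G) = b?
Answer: 1894686784/6561 ≈ 2.8878e+5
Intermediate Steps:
u = -10 (u = -4 - 6 = -10)
j(b, G) = b/9
w = 8 (w = 3 + (1 - 1*(-4)) = 3 + (1 + 4) = 3 + 5 = 8)
C(N) = -8 + 8*N**2
a = 52/9 (a = 2 + (4 + (1/9)*(-2)) = 2 + (4 - 2/9) = 2 + 34/9 = 52/9 ≈ 5.7778)
Q(p, r) = p**2
(Q(a, u) + C(w))**2 = ((52/9)**2 + (-8 + 8*8**2))**2 = (2704/81 + (-8 + 8*64))**2 = (2704/81 + (-8 + 512))**2 = (2704/81 + 504)**2 = (43528/81)**2 = 1894686784/6561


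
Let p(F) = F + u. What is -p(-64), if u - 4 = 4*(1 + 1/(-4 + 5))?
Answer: 52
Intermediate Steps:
u = 12 (u = 4 + 4*(1 + 1/(-4 + 5)) = 4 + 4*(1 + 1/1) = 4 + 4*(1 + 1) = 4 + 4*2 = 4 + 8 = 12)
p(F) = 12 + F (p(F) = F + 12 = 12 + F)
-p(-64) = -(12 - 64) = -1*(-52) = 52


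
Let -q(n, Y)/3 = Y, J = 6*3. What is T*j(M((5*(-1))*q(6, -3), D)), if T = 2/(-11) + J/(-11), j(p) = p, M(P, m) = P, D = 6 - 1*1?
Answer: 900/11 ≈ 81.818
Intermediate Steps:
J = 18
q(n, Y) = -3*Y
D = 5 (D = 6 - 1 = 5)
T = -20/11 (T = 2/(-11) + 18/(-11) = 2*(-1/11) + 18*(-1/11) = -2/11 - 18/11 = -20/11 ≈ -1.8182)
T*j(M((5*(-1))*q(6, -3), D)) = -20*5*(-1)*(-3*(-3))/11 = -(-100)*9/11 = -20/11*(-45) = 900/11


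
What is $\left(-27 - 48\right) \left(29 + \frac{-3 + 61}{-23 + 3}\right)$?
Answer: $- \frac{3915}{2} \approx -1957.5$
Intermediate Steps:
$\left(-27 - 48\right) \left(29 + \frac{-3 + 61}{-23 + 3}\right) = - 75 \left(29 + \frac{58}{-20}\right) = - 75 \left(29 + 58 \left(- \frac{1}{20}\right)\right) = - 75 \left(29 - \frac{29}{10}\right) = \left(-75\right) \frac{261}{10} = - \frac{3915}{2}$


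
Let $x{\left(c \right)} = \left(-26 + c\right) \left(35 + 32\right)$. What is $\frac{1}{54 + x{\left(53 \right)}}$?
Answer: $\frac{1}{1863} \approx 0.00053677$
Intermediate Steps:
$x{\left(c \right)} = -1742 + 67 c$ ($x{\left(c \right)} = \left(-26 + c\right) 67 = -1742 + 67 c$)
$\frac{1}{54 + x{\left(53 \right)}} = \frac{1}{54 + \left(-1742 + 67 \cdot 53\right)} = \frac{1}{54 + \left(-1742 + 3551\right)} = \frac{1}{54 + 1809} = \frac{1}{1863}$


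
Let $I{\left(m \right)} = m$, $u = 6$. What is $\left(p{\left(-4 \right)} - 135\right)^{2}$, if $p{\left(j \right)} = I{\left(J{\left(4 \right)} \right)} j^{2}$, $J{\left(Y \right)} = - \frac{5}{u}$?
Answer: $\frac{198025}{9} \approx 22003.0$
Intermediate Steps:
$J{\left(Y \right)} = - \frac{5}{6}$
$p{\left(j \right)} = - \frac{5 j^{2}}{6}$
$\left(p{\left(-4 \right)} - 135\right)^{2} = \left(- \frac{5 \left(-4\right)^{2}}{6} - 135\right)^{2} = \left(\left(- \frac{5}{6}\right) 16 - 135\right)^{2} = \left(- \frac{40}{3} - 135\right)^{2} = \left(- \frac{445}{3}\right)^{2} = \frac{198025}{9}$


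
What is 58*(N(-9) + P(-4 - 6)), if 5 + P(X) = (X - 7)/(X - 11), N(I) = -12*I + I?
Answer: 115478/21 ≈ 5499.0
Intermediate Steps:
N(I) = -11*I
P(X) = -5 + (-7 + X)/(-11 + X) (P(X) = -5 + (X - 7)/(X - 11) = -5 + (-7 + X)/(-11 + X))
58*(N(-9) + P(-4 - 6)) = 58*(-11*(-9) + 4*(12 - (-4 - 6))/(-11 + (-4 - 6))) = 58*(99 + 4*(12 - 1*(-10))/(-11 - 10)) = 58*(99 + 4*(12 + 10)/(-21)) = 58*(99 + 4*(-1/21)*22) = 58*(99 - 88/21) = 58*(1991/21) = 115478/21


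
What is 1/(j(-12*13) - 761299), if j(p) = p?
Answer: -1/761455 ≈ -1.3133e-6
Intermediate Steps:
1/(j(-12*13) - 761299) = 1/(-12*13 - 761299) = 1/(-156 - 761299) = 1/(-761455) = -1/761455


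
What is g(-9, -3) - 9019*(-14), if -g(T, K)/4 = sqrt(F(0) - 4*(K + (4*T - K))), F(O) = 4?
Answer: 126266 - 8*sqrt(37) ≈ 1.2622e+5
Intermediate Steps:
g(T, K) = -4*sqrt(4 - 16*T) (g(T, K) = -4*sqrt(4 - 4*(K + (4*T - K))) = -4*sqrt(4 - 4*(K + (-K + 4*T))) = -4*sqrt(4 - 16*T))
g(-9, -3) - 9019*(-14) = -8*sqrt(1 - 4*(-9)) - 9019*(-14) = -8*sqrt(1 + 36) - 311*(-406) = -8*sqrt(37) + 126266 = 126266 - 8*sqrt(37)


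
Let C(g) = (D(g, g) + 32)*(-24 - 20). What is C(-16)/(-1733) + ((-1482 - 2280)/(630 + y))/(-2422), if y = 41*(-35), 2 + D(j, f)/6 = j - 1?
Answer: -3520536613/1689423715 ≈ -2.0839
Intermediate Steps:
D(j, f) = -18 + 6*j (D(j, f) = -12 + 6*(j - 1) = -12 + 6*(-1 + j) = -12 + (-6 + 6*j) = -18 + 6*j)
y = -1435
C(g) = -616 - 264*g (C(g) = ((-18 + 6*g) + 32)*(-24 - 20) = (14 + 6*g)*(-44) = -616 - 264*g)
C(-16)/(-1733) + ((-1482 - 2280)/(630 + y))/(-2422) = (-616 - 264*(-16))/(-1733) + ((-1482 - 2280)/(630 - 1435))/(-2422) = (-616 + 4224)*(-1/1733) - 3762/(-805)*(-1/2422) = 3608*(-1/1733) - 3762*(-1/805)*(-1/2422) = -3608/1733 + (3762/805)*(-1/2422) = -3608/1733 - 1881/974855 = -3520536613/1689423715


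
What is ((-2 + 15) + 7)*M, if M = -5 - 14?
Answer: -380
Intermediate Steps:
M = -19
((-2 + 15) + 7)*M = ((-2 + 15) + 7)*(-19) = (13 + 7)*(-19) = 20*(-19) = -380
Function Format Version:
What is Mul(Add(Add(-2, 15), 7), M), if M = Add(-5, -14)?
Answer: -380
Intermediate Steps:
M = -19
Mul(Add(Add(-2, 15), 7), M) = Mul(Add(Add(-2, 15), 7), -19) = Mul(Add(13, 7), -19) = Mul(20, -19) = -380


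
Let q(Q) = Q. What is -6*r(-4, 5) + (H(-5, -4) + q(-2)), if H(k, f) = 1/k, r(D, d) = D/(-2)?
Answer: -71/5 ≈ -14.200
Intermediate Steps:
r(D, d) = -D/2 (r(D, d) = D*(-½) = -D/2)
-6*r(-4, 5) + (H(-5, -4) + q(-2)) = -(-3)*(-4) + (1/(-5) - 2) = -6*2 + (-⅕ - 2) = -12 - 11/5 = -71/5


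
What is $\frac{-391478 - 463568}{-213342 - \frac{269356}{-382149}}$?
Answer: $\frac{163377486927}{40764081301} \approx 4.0079$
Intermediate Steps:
$\frac{-391478 - 463568}{-213342 - \frac{269356}{-382149}} = - \frac{855046}{-213342 - - \frac{269356}{382149}} = - \frac{855046}{-213342 + \frac{269356}{382149}} = - \frac{855046}{- \frac{81528162602}{382149}} = \left(-855046\right) \left(- \frac{382149}{81528162602}\right) = \frac{163377486927}{40764081301}$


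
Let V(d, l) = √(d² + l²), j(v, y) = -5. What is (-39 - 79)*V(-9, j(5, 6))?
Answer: -118*√106 ≈ -1214.9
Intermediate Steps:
(-39 - 79)*V(-9, j(5, 6)) = (-39 - 79)*√((-9)² + (-5)²) = -118*√(81 + 25) = -118*√106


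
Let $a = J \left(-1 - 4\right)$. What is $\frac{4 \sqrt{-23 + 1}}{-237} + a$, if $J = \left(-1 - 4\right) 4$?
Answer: $100 - \frac{4 i \sqrt{22}}{237} \approx 100.0 - 0.079163 i$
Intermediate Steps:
$J = -20$ ($J = \left(-5\right) 4 = -20$)
$a = 100$ ($a = - 20 \left(-1 - 4\right) = \left(-20\right) \left(-5\right) = 100$)
$\frac{4 \sqrt{-23 + 1}}{-237} + a = \frac{4 \sqrt{-23 + 1}}{-237} + 100 = 4 \sqrt{-22} \left(- \frac{1}{237}\right) + 100 = 4 i \sqrt{22} \left(- \frac{1}{237}\right) + 100 = - \frac{4 i \sqrt{22}}{237} + 100 = 100 - \frac{4 i \sqrt{22}}{237}$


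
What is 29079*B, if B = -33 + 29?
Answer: -116316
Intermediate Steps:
B = -4
29079*B = 29079*(-4) = -116316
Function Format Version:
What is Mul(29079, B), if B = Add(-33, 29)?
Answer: -116316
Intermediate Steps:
B = -4
Mul(29079, B) = Mul(29079, -4) = -116316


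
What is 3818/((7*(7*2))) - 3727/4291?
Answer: 1144128/30037 ≈ 38.091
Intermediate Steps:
3818/((7*(7*2))) - 3727/4291 = 3818/((7*14)) - 3727*1/4291 = 3818/98 - 3727/4291 = 3818*(1/98) - 3727/4291 = 1909/49 - 3727/4291 = 1144128/30037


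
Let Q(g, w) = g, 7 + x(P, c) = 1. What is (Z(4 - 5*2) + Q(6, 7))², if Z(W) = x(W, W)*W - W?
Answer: 2304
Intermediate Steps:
x(P, c) = -6 (x(P, c) = -7 + 1 = -6)
Z(W) = -7*W (Z(W) = -6*W - W = -7*W)
(Z(4 - 5*2) + Q(6, 7))² = (-7*(4 - 5*2) + 6)² = (-7*(4 - 10) + 6)² = (-7*(-6) + 6)² = (42 + 6)² = 48² = 2304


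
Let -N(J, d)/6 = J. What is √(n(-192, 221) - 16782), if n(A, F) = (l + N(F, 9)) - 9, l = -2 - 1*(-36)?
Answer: 13*I*√107 ≈ 134.47*I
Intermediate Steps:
N(J, d) = -6*J
l = 34 (l = -2 + 36 = 34)
n(A, F) = 25 - 6*F (n(A, F) = (34 - 6*F) - 9 = 25 - 6*F)
√(n(-192, 221) - 16782) = √((25 - 6*221) - 16782) = √((25 - 1326) - 16782) = √(-1301 - 16782) = √(-18083) = 13*I*√107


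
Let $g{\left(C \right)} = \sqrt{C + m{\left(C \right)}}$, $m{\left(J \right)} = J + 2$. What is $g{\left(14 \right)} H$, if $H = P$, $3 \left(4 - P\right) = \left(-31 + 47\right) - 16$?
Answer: $4 \sqrt{30} \approx 21.909$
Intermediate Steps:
$m{\left(J \right)} = 2 + J$
$g{\left(C \right)} = \sqrt{2 + 2 C}$ ($g{\left(C \right)} = \sqrt{C + \left(2 + C\right)} = \sqrt{2 + 2 C}$)
$P = 4$ ($P = 4 - \frac{\left(-31 + 47\right) - 16}{3} = 4 - \frac{16 - 16}{3} = 4 - 0 = 4 + 0 = 4$)
$H = 4$
$g{\left(14 \right)} H = \sqrt{2 + 2 \cdot 14} \cdot 4 = \sqrt{2 + 28} \cdot 4 = \sqrt{30} \cdot 4 = 4 \sqrt{30}$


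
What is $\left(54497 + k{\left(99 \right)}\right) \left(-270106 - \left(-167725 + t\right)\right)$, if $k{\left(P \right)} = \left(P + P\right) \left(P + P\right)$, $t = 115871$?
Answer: $-20450430652$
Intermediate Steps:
$k{\left(P \right)} = 4 P^{2}$ ($k{\left(P \right)} = 2 P 2 P = 4 P^{2}$)
$\left(54497 + k{\left(99 \right)}\right) \left(-270106 - \left(-167725 + t\right)\right) = \left(54497 + 4 \cdot 99^{2}\right) \left(-270106 + \left(167725 - 115871\right)\right) = \left(54497 + 4 \cdot 9801\right) \left(-270106 + \left(167725 - 115871\right)\right) = \left(54497 + 39204\right) \left(-270106 + 51854\right) = 93701 \left(-218252\right) = -20450430652$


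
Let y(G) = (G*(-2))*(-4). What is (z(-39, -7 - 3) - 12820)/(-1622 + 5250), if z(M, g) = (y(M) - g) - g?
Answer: -3278/907 ≈ -3.6141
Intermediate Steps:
y(G) = 8*G (y(G) = -2*G*(-4) = 8*G)
z(M, g) = -2*g + 8*M (z(M, g) = (8*M - g) - g = (-g + 8*M) - g = -2*g + 8*M)
(z(-39, -7 - 3) - 12820)/(-1622 + 5250) = ((-2*(-7 - 3) + 8*(-39)) - 12820)/(-1622 + 5250) = ((-2*(-10) - 312) - 12820)/3628 = ((20 - 312) - 12820)*(1/3628) = (-292 - 12820)*(1/3628) = -13112*1/3628 = -3278/907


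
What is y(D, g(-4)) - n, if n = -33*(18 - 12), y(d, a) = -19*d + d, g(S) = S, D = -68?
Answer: 1422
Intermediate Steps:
y(d, a) = -18*d
n = -198 (n = -33*6 = -198)
y(D, g(-4)) - n = -18*(-68) - 1*(-198) = 1224 + 198 = 1422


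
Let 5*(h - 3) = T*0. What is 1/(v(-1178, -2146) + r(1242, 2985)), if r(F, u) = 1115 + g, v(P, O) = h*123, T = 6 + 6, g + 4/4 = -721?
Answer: 1/762 ≈ 0.0013123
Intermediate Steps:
g = -722 (g = -1 - 721 = -722)
T = 12
h = 3 (h = 3 + (12*0)/5 = 3 + (⅕)*0 = 3 + 0 = 3)
v(P, O) = 369 (v(P, O) = 3*123 = 369)
r(F, u) = 393 (r(F, u) = 1115 - 722 = 393)
1/(v(-1178, -2146) + r(1242, 2985)) = 1/(369 + 393) = 1/762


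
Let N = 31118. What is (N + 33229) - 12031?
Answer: 52316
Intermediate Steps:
(N + 33229) - 12031 = (31118 + 33229) - 12031 = 64347 - 12031 = 52316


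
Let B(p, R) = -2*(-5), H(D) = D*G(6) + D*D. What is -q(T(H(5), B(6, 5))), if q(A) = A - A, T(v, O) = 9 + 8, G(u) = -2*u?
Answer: 0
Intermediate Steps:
H(D) = D² - 12*D (H(D) = D*(-2*6) + D*D = D*(-12) + D² = -12*D + D² = D² - 12*D)
B(p, R) = 10
T(v, O) = 17
q(A) = 0
-q(T(H(5), B(6, 5))) = -1*0 = 0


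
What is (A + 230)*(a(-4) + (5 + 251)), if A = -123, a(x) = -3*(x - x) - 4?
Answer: 26964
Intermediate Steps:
a(x) = -4 (a(x) = -3*0 - 4 = 0 - 4 = -4)
(A + 230)*(a(-4) + (5 + 251)) = (-123 + 230)*(-4 + (5 + 251)) = 107*(-4 + 256) = 107*252 = 26964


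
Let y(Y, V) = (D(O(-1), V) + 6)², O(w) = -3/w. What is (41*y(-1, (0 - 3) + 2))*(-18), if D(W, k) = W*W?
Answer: -166050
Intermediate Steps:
D(W, k) = W²
y(Y, V) = 225 (y(Y, V) = ((-3/(-1))² + 6)² = ((-3*(-1))² + 6)² = (3² + 6)² = (9 + 6)² = 15² = 225)
(41*y(-1, (0 - 3) + 2))*(-18) = (41*225)*(-18) = 9225*(-18) = -166050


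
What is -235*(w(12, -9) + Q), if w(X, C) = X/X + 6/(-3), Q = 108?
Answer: -25145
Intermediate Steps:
w(X, C) = -1 (w(X, C) = 1 + 6*(-⅓) = 1 - 2 = -1)
-235*(w(12, -9) + Q) = -235*(-1 + 108) = -235*107 = -25145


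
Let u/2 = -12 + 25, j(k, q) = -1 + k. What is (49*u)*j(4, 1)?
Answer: 3822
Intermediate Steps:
u = 26 (u = 2*(-12 + 25) = 2*13 = 26)
(49*u)*j(4, 1) = (49*26)*(-1 + 4) = 1274*3 = 3822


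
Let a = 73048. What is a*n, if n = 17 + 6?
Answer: 1680104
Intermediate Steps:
n = 23
a*n = 73048*23 = 1680104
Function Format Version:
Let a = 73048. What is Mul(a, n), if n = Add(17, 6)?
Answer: 1680104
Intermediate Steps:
n = 23
Mul(a, n) = Mul(73048, 23) = 1680104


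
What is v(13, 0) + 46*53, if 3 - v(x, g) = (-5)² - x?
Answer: 2429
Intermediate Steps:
v(x, g) = -22 + x (v(x, g) = 3 - ((-5)² - x) = 3 - (25 - x) = 3 + (-25 + x) = -22 + x)
v(13, 0) + 46*53 = (-22 + 13) + 46*53 = -9 + 2438 = 2429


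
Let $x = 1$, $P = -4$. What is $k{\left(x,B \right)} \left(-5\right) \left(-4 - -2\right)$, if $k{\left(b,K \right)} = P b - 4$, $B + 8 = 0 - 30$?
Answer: $-80$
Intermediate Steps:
$B = -38$ ($B = -8 + \left(0 - 30\right) = -8 - 30 = -38$)
$k{\left(b,K \right)} = -4 - 4 b$ ($k{\left(b,K \right)} = - 4 b - 4 = -4 - 4 b$)
$k{\left(x,B \right)} \left(-5\right) \left(-4 - -2\right) = \left(-4 - 4\right) \left(-5\right) \left(-4 - -2\right) = \left(-4 - 4\right) \left(-5\right) \left(-4 + 2\right) = \left(-8\right) \left(-5\right) \left(-2\right) = 40 \left(-2\right) = -80$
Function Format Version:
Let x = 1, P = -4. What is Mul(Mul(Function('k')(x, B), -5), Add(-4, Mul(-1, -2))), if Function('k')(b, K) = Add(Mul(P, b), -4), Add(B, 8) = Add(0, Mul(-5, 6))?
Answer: -80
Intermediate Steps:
B = -38 (B = Add(-8, Add(0, Mul(-5, 6))) = Add(-8, Add(0, -30)) = Add(-8, -30) = -38)
Function('k')(b, K) = Add(-4, Mul(-4, b)) (Function('k')(b, K) = Add(Mul(-4, b), -4) = Add(-4, Mul(-4, b)))
Mul(Mul(Function('k')(x, B), -5), Add(-4, Mul(-1, -2))) = Mul(Mul(Add(-4, Mul(-4, 1)), -5), Add(-4, Mul(-1, -2))) = Mul(Mul(Add(-4, -4), -5), Add(-4, 2)) = Mul(Mul(-8, -5), -2) = Mul(40, -2) = -80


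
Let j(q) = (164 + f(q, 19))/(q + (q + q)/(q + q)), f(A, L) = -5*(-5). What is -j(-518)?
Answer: 189/517 ≈ 0.36557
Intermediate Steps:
f(A, L) = 25
j(q) = 189/(1 + q) (j(q) = (164 + 25)/(q + (q + q)/(q + q)) = 189/(q + (2*q)/((2*q))) = 189/(q + (2*q)*(1/(2*q))) = 189/(q + 1) = 189/(1 + q))
-j(-518) = -189/(1 - 518) = -189/(-517) = -189*(-1)/517 = -1*(-189/517) = 189/517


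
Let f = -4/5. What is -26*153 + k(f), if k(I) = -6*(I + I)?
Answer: -19842/5 ≈ -3968.4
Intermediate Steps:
f = -4/5 (f = -4*1/5 = -4/5 ≈ -0.80000)
k(I) = -12*I
-26*153 + k(f) = -26*153 - 12*(-4/5) = -3978 + 48/5 = -19842/5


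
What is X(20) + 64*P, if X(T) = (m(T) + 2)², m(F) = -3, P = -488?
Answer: -31231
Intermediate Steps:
X(T) = 1 (X(T) = (-3 + 2)² = (-1)² = 1)
X(20) + 64*P = 1 + 64*(-488) = 1 - 31232 = -31231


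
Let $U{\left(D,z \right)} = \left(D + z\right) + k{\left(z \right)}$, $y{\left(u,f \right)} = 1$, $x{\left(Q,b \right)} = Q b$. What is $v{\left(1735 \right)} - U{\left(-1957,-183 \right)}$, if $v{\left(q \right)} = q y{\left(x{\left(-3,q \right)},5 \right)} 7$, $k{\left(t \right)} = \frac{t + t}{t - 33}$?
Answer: $\frac{514199}{36} \approx 14283.0$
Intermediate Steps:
$k{\left(t \right)} = \frac{2 t}{-33 + t}$
$U{\left(D,z \right)} = D + z + \frac{2 z}{-33 + z}$ ($U{\left(D,z \right)} = \left(D + z\right) + \frac{2 z}{-33 + z} = D + z + \frac{2 z}{-33 + z}$)
$v{\left(q \right)} = 7 q$ ($v{\left(q \right)} = q 1 \cdot 7 = q 7 = 7 q$)
$v{\left(1735 \right)} - U{\left(-1957,-183 \right)} = 7 \cdot 1735 - \frac{2 \left(-183\right) + \left(-33 - 183\right) \left(-1957 - 183\right)}{-33 - 183} = 12145 - \frac{-366 - -462240}{-216} = 12145 - - \frac{-366 + 462240}{216} = 12145 - \left(- \frac{1}{216}\right) 461874 = 12145 - - \frac{76979}{36} = 12145 + \frac{76979}{36} = \frac{514199}{36}$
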